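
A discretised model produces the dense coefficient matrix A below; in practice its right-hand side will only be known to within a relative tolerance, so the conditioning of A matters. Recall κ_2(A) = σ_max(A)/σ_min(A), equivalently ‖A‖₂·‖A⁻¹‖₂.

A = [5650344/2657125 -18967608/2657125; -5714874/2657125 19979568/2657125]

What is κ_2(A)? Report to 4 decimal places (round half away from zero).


AᵀA = [76796875332/8395140625 -263203595424/8395140625; -263203595424/8395140625 902441487168/8395140625]; tr = 313356276/2686445, det = 136048896/335805625
eigenvalues of AᵀA: λ = (tr ± √(tr²−4·det))/2 = 2916/25, 46656/13432225
so κ_2 = √((2916/25) / (46656/13432225)) = 183.2500

183.2500


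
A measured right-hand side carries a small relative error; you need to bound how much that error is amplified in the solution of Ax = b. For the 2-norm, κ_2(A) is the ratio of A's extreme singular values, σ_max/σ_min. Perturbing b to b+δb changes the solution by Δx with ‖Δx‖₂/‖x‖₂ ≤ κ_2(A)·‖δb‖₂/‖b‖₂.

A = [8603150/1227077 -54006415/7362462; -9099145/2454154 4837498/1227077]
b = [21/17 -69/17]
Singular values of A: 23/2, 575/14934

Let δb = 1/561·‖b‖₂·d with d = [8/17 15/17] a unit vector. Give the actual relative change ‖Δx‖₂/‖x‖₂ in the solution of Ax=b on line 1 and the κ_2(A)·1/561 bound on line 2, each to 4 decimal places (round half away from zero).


0.0025
0.5324

σ_max = 23/2, σ_min = 575/14934
κ_2(A) = (23/2) / (575/14934) = 298.6800
bound on ‖Δx‖/‖x‖: κ·ε = 298.6800·1/561 = 0.5324
solve Ax = b  →  x = [-56.2424 -53.9244]
‖b‖ = 4.2426, ‖x‖ = 77.9170
with δb = [0.0036 0.0067], A·Δx = δb → ‖Δx‖ = 0.1964
realised ‖Δx‖/‖x‖ = 0.0025
realised/bound (from unrounded values) ≈ 0.0047


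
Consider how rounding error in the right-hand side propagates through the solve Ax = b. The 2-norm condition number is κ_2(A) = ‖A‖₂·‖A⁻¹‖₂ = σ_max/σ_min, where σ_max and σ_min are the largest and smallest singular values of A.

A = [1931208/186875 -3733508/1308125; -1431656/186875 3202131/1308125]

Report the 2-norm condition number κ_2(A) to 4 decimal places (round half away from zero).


52.3250

M = AᵀA = [231168129664/1396890625 -471781223064/9778234375; -471781223064/9778234375 967708997089/68447640625]. tr(M)=19671915761/109516225, det(M)=1289671744/109516225
eigenvalues of AᵀA: λ = (tr ± √(tr²−4·det))/2 = 4489/25, 287296/4380649
κ = σ_max/σ_min = (67/5)/(536/2093) = 52.3250


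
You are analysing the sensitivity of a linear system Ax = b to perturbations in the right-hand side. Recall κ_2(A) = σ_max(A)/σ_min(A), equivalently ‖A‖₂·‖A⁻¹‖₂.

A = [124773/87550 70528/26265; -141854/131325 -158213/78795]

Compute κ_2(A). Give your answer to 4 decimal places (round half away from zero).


form AᵀA = [8824197721/2759400900 2481724102/413910135; 2481724102/413910135 2791965697/248346081] with trace 1240880101/85932900 and determinant 130321/85932900
eigenvalues of AᵀA: λ = (tr ± √(tr²−4·det))/2 = 361/25, 361/3437316
κ = σ_max/σ_min = (19/5)/(19/1854) = 370.8000

370.8000


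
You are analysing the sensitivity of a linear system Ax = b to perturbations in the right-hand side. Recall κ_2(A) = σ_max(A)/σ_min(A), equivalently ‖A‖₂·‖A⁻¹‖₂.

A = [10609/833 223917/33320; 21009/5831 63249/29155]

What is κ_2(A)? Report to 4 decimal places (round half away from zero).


form AᵀA = [5956371250/34000561 25406324625/272004488; 25406324625/272004488 108513209025/2176035904] with trace 1694536225/7529536 and determinant 87890625/7529536
char-poly roots: 225 and 390625/7529536
κ_2(A) = √(λ_max/λ_min) = √(225 / (390625/7529536)) = 65.8560

65.8560


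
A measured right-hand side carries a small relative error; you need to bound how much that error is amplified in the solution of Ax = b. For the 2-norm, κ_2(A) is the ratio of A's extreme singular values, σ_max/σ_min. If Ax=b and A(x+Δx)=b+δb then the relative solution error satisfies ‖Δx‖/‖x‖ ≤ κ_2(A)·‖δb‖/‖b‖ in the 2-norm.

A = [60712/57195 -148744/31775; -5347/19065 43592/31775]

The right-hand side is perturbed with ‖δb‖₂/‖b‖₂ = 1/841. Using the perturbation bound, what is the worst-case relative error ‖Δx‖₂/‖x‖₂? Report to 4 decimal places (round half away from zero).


M = AᵀA = [157730425/130850721 -77838440/14538969; -77838440/14538969 38440064/1615441]. tr(M)=1946089/77841, det(M)=1600/77841
eigenvalues of AᵀA: λ = (tr ± √(tr²−4·det))/2 = 25, 64/77841
σ_max=√25=5, σ_min=√(64/77841)=(8/279) → κ = 174.3750
bound on ‖Δx‖/‖x‖: κ·ε = 174.3750·1/841 = 0.2073

0.2073


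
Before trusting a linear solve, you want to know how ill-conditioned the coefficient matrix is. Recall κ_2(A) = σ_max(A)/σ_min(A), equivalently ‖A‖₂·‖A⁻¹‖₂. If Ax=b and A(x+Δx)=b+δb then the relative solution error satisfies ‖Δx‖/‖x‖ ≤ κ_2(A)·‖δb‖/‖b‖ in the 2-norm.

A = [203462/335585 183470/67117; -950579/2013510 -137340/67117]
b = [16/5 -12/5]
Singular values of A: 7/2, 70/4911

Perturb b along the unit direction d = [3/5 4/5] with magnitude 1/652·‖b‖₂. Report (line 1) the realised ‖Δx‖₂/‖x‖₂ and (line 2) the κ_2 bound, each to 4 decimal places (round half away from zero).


σ_max = 7/2, σ_min = 70/4911
κ = σ_max/σ_min = (7/2)/(70/4911) = 245.5500
worst-case relative error ≤ 245.5500 × 1/652 = 0.3766
solve Ax = b  →  x = [0.2509 1.1150]
‖b‖ = 4.0000, ‖x‖ = 1.1429
re-solving with b+δb shifts x by Δx of norm 0.4304
dividing the unrounded norms, ‖Δx‖/‖x‖ = 0.3766
so the bound is sharp here: realised error equals the bound

0.3766
0.3766


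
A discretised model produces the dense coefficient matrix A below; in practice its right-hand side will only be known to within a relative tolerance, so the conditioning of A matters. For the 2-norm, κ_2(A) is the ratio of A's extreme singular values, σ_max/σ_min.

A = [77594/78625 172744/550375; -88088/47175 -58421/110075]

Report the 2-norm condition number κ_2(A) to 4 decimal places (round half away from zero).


77.7000

form AᵀA = [858736516/192515625 584312872/449203125; 584312872/449203125 398497649/1048140625] with trace 73063309/15093225 and determinant 58564/15093225
eigenvalues of AᵀA: λ = (tr ± √(tr²−4·det))/2 = 121/25, 484/603729
σ_max=√(121/25)=(11/5), σ_min=√(484/603729)=(22/777) → κ = 77.7000


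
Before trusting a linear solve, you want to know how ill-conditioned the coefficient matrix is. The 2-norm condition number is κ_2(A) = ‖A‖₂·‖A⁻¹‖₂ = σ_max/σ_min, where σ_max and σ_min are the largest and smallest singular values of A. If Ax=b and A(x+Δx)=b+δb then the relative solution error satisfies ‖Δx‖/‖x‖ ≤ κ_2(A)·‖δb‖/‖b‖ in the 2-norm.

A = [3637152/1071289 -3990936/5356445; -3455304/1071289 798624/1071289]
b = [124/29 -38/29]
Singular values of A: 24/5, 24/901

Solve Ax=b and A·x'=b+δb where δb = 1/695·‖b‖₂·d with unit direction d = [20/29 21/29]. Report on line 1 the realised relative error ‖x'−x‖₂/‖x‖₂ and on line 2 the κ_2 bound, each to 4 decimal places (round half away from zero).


σ_max = 24/5, σ_min = 24/901
κ = σ_max/σ_min = (24/5)/(24/901) = 180.2000
bound on ‖Δx‖/‖x‖: κ·ε = 180.2000·1/695 = 0.2593
solve Ax = b  →  x = [17.2947 73.0691]
‖b‖₂ = 4.4721 and ‖x‖₂ = 75.0880
with δb = [0.0044 0.0047], A·Δx = δb → ‖Δx‖ = 0.2416
dividing the unrounded norms, ‖Δx‖/‖x‖ = 0.0032
realised/bound (from unrounded values) ≈ 0.0124

0.0032
0.2593


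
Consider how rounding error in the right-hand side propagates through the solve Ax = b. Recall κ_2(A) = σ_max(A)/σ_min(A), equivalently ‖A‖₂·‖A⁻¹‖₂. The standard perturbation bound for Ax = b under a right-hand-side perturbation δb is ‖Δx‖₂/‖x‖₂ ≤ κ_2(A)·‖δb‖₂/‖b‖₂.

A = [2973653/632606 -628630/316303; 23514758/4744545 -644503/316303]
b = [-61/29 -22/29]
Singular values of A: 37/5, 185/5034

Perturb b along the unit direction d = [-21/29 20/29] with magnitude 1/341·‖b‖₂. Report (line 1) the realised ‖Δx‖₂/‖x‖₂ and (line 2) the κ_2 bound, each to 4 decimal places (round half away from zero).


0.0066
0.5905

from the listed singular values, σ₁ = 37/5, σ_n = 185/5034
κ_2(A) = (37/5) / (185/5034) = 201.3600
perturbation bound = 201.3600·1/341 = 0.5905
solve Ax = b  →  x = [10.2162 25.2216]
2-norm of b is 2.2361; of x, 27.2122
re-solving with b+δb shifts x by Δx of norm 0.1784
realised ‖Δx‖/‖x‖ = 0.0066
so the bound overstates the realised error by a factor of ≈ 90.0554 (computed from the unrounded values)


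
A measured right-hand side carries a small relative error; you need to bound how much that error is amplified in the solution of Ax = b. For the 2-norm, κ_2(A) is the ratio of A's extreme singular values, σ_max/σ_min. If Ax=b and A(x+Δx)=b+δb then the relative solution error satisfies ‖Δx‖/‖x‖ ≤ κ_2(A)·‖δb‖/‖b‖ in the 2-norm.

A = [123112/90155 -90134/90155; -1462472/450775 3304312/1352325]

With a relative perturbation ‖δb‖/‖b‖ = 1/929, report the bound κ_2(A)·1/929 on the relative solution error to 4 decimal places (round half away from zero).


AᵀA = [14897860736/1202355625 -33518976656/3607066875; -33518976656/3607066875 75422537476/10821200625]; tr = 8380131364/432848025, det = 3748096/432848025
eigenvalues of AᵀA: λ = (tr ± √(tr²−4·det))/2 = 484/25, 7744/17313921
so κ_2 = √((484/25) / (7744/17313921)) = 208.0500
bound on ‖Δx‖/‖x‖: κ·ε = 208.0500·1/929 = 0.2240

0.2240


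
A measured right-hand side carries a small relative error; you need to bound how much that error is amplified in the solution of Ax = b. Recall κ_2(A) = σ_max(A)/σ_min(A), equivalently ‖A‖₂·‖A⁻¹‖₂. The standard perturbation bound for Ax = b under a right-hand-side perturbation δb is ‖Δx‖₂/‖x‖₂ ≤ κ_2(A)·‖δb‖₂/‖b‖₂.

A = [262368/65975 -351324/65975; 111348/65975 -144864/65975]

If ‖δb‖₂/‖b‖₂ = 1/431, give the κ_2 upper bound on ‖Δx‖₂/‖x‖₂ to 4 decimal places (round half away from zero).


0.4710

M = AᵀA = [480682512/25755625 -640866816/25755625; -640866816/25755625 854521488/25755625]. tr(M)=10681632/206045, det(M)=1679616/25755625
eigenvalues of AᵀA: λ = (tr ± √(tr²−4·det))/2 = 1296/25, 1296/1030225
so κ_2 = √((1296/25) / (1296/1030225)) = 203.0000
perturbation bound = 203.0000·1/431 = 0.4710


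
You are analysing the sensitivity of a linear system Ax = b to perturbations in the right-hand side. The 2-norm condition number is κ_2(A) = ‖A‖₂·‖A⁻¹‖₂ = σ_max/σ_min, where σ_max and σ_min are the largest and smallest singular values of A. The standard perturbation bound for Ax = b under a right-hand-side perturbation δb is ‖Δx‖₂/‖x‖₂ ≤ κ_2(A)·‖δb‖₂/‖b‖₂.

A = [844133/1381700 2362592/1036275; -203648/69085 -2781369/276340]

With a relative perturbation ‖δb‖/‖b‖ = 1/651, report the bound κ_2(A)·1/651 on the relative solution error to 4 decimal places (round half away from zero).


form AᵀA = [10292423369/1135690000 6614494264/212941875; 6614494264/212941875 1088585660929/10221210000] with trace 944973977/8176968 and determinant 85470025/261662976
eigenvalues of AᵀA: λ = (tr ± √(tr²−4·det))/2 = 1849/16, 46225/16353936
κ = σ_max/σ_min = (43/4)/(215/4044) = 202.2000
κ_2(A)·‖δb‖/‖b‖ = 0.3106

0.3106


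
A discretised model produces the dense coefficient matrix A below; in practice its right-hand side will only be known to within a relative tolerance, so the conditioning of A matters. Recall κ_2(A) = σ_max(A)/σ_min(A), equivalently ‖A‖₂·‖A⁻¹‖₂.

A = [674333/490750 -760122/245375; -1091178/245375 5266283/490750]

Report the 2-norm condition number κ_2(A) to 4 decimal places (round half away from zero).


form AᵀA = [8347844329/385336900 -200288880/3853369; -200288880/3853369 48071805529/385336900] with trace 166922041/1140050 and determinant 214358881/228010000
λ_max, λ_min = (166922041/1140050 ± √11143232069904/519885601)/2 = 14641/100, 14641/2280100
so κ_2 = √((14641/100) / (14641/2280100)) = 151.0000

151.0000


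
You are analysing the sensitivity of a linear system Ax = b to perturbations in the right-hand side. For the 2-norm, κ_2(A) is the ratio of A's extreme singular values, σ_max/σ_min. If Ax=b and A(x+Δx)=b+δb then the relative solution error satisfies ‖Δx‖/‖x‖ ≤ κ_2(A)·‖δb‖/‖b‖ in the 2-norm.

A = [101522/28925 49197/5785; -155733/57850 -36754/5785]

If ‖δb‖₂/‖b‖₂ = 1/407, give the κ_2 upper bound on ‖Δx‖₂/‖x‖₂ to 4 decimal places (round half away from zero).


form AᵀA = [2619185329/133864900 314259327/6693245; 314259327/6693245 150848053/1338649] with trace 104757341/792100 and determinant 279841/792100
char-poly roots: 529/4 and 529/198025
so κ_2 = √((529/4) / (529/198025)) = 222.5000
perturbation bound = 222.5000·1/407 = 0.5467

0.5467


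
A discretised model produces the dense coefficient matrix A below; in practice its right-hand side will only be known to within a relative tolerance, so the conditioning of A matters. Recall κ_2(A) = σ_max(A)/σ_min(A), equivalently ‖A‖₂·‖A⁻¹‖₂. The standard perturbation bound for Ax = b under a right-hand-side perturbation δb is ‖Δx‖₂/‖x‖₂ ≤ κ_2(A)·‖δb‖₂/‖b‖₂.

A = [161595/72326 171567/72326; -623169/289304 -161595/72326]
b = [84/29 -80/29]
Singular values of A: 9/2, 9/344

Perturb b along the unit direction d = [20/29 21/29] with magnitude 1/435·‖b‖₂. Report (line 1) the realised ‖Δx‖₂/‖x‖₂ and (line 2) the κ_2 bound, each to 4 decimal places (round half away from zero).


σ_max = 9/2, σ_min = 9/344
κ = σ_max/σ_min = (9/2)/(9/344) = 172.0000
perturbation bound = 172.0000·1/435 = 0.3954
solve Ax = b  →  x = [0.6130 0.6437]
2-norm of b is 4.0000; of x, 0.8889
re-solving with b+δb shifts x by Δx of norm 0.3515
realised ‖Δx‖/‖x‖ = 0.3954
tightness: 0.3954 against a bound of 0.3954; the bound is attained (ratio 1)

0.3954
0.3954


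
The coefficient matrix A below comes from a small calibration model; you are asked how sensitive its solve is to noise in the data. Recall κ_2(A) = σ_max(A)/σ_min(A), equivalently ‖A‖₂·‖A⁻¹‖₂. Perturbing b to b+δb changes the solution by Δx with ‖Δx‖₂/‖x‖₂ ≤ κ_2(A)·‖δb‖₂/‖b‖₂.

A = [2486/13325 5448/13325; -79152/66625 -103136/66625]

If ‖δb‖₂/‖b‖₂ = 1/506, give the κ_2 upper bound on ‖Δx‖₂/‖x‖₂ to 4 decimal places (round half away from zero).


0.0401

M = AᵀA = [3818884/2640625 5057712/2640625; 5057712/2640625 6769216/2640625]. tr(M)=423524/105625, det(M)=4096/105625
solving λ² − 423524/105625·λ + 4096/105625 = 0 gives λ = 4, 1024/105625
σ_max=√4=2, σ_min=√(1024/105625)=(32/325) → κ = 20.3125
bound on ‖Δx‖/‖x‖: κ·ε = 20.3125·1/506 = 0.0401


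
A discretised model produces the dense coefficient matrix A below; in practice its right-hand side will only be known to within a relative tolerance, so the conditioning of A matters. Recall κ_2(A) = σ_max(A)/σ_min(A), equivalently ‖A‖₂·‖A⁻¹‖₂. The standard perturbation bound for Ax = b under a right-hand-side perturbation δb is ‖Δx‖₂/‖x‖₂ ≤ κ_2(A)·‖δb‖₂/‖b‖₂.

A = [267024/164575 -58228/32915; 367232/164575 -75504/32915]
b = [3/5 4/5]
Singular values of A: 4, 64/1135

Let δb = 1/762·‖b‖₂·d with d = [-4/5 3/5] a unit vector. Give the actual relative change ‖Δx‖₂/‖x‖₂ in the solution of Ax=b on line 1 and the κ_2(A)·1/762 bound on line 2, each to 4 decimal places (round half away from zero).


σ_max = 4, σ_min = 64/1135
condition number: 4 ÷ (64/1135) = 70.9375
κ_2(A)·‖δb‖/‖b‖ = 0.0931
solve Ax = b  →  x = [0.1724 -0.1810]
2-norm of b is 1.0000; of x, 0.2500
re-solving with b+δb shifts x by Δx of norm 0.0233
realised ‖Δx‖/‖x‖ = 0.0931
so the bound is sharp here: realised error equals the bound

0.0931
0.0931


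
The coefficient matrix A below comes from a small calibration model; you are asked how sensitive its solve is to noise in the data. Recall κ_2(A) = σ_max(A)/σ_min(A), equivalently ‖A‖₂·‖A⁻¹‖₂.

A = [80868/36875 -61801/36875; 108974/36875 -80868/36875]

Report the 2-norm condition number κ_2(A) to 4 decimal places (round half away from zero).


147.5000

form AᵀA = [736598644/54390625 -552409308/54390625; -552409308/54390625 414359881/54390625] with trace 46038341/2175625 and determinant 1119364/54390625
char-poly roots: 529/25 and 2116/2175625
so κ_2 = √((529/25) / (2116/2175625)) = 147.5000


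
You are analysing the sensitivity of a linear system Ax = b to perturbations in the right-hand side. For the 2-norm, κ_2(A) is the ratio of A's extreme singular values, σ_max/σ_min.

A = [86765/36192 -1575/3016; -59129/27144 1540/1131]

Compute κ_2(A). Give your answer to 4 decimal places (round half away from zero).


5.7600

M = AᵀA = [870289/82944 -29155/6912; -29155/6912 1225/576]. tr(M)=1046689/82944, det(M)=1500625/331776
λ_max, λ_min = (1046689/82944 ± √971090022721/6879707136)/2 = 49/4, 30625/82944
so κ_2 = √((49/4) / (30625/82944)) = 5.7600


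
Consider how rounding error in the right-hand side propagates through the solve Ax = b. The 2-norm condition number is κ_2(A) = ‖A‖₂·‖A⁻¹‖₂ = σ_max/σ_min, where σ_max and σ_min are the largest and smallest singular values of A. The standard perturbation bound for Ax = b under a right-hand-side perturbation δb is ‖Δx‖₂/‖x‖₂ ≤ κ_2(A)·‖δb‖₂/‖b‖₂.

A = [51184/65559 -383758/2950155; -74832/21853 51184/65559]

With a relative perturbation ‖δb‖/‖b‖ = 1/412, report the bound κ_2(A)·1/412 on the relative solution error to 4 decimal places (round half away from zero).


form AᵀA = [31539712/2556801 -319285792/115056045; -319285792/115056045 3243527044/5177522025] with trace 39923524/3080025 and determinant 1024/38025
solving λ² − 39923524/3080025·λ + 1024/38025 = 0 gives λ = 324/25, 256/123201
κ_2(A) = √(λ_max/λ_min) = √((324/25) / (256/123201)) = 78.9750
bound on ‖Δx‖/‖x‖: κ·ε = 78.9750·1/412 = 0.1917

0.1917


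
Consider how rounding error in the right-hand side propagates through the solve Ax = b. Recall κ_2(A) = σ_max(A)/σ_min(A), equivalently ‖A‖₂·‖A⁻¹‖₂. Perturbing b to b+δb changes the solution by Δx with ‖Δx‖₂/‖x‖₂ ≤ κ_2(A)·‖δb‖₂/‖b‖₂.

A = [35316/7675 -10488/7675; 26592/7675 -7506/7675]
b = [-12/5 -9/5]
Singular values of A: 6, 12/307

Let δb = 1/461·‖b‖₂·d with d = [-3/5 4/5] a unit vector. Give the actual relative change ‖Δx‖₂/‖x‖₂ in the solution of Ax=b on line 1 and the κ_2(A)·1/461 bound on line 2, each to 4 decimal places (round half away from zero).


σ_max = 6, σ_min = 12/307
κ_2(A) = 6 / (12/307) = 153.5000
bound on ‖Δx‖/‖x‖: κ·ε = 153.5000·1/461 = 0.3330
solve Ax = b  →  x = [-0.4800 0.1400]
‖b‖ = 3.0000, ‖x‖ = 0.5000
Δx = A⁻¹·δb where δb = 1/461·3.0000·d; ‖Δx‖ = 0.1665
dividing the unrounded norms, ‖Δx‖/‖x‖ = 0.3330
so the bound is sharp here: realised error equals the bound

0.3330
0.3330


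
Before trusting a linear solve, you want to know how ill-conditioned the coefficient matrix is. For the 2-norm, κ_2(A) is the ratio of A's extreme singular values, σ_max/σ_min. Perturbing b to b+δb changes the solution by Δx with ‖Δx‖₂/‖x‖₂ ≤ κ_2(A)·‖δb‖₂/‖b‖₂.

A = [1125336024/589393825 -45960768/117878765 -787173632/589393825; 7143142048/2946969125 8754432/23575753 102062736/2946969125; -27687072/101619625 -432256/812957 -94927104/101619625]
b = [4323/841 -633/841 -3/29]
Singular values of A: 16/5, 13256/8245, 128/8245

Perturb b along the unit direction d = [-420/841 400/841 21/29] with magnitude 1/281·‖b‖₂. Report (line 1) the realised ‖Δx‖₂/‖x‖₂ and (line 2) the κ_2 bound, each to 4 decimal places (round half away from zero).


0.0062
0.7335

from the listed singular values, σ₁ = 16/5, σ_n = 128/8245
condition number: (16/5) ÷ (128/8245) = 206.1250
κ_2(A)·‖δb‖/‖b‖ = 0.7335
solve Ax = b  →  x = [-25.0235 169.6297 -89.1431]
2-norm of b is 5.1962; of x, 193.2535
δb = ε·‖b‖·d = [-0.0092 0.0088 0.0134]; solving A·Δx = δb gives ‖Δx‖ = 1.1911
realised ‖Δx‖/‖x‖ = 0.0062
realised/bound (from unrounded values) ≈ 0.0084


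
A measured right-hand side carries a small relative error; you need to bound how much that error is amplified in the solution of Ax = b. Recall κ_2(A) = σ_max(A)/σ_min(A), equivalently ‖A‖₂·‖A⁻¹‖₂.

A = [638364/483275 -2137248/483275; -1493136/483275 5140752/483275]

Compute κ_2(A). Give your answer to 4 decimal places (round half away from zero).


371.7500

AᵀA = [15603335568/1381980625 -53492213376/1381980625; -53492213376/1381980625 183403314432/1381980625]; tr = 318410640/2211169, det = 331776/2211169
solving λ² − 318410640/2211169·λ + 331776/2211169 = 0 gives λ = 144, 2304/2211169
so κ_2 = √(144 / (2304/2211169)) = 371.7500


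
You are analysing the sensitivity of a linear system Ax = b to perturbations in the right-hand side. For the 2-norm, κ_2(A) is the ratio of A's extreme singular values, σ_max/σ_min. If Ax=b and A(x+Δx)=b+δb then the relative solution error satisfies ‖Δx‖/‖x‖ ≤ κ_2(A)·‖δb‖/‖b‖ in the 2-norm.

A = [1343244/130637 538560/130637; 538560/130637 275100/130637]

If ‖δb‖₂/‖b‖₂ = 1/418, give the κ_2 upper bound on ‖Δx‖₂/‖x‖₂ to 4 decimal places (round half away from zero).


M = AᵀA = [12392611344/100982401 5157250560/100982401; 5157250560/100982401 2164064400/100982401]. tr(M)=86134176/597529, det(M)=12960000/597529
solving λ² − 86134176/597529·λ + 12960000/597529 = 0 gives λ = 144, 90000/597529
κ = σ_max/σ_min = 12/(300/773) = 30.9200
worst-case relative error ≤ 30.9200 × 1/418 = 0.0740

0.0740


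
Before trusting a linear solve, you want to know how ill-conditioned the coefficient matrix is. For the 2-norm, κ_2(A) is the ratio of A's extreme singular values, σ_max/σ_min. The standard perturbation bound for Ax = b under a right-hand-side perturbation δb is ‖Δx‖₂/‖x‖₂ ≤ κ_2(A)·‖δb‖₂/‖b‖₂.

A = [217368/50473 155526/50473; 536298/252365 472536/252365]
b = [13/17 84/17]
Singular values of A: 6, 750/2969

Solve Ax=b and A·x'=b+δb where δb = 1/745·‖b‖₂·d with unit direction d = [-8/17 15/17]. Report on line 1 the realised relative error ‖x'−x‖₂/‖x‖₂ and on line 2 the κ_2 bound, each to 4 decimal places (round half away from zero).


0.0017
0.0319

from the listed singular values, σ₁ = 6, σ_n = 750/2969
condition number: 6 ÷ (750/2969) = 23.7520
perturbation bound = 23.7520·1/745 = 0.0319
solve Ax = b  →  x = [-9.1008 12.9677]
‖b‖₂ = 5.0000 and ‖x‖₂ = 15.8426
δb = ε·‖b‖·d = [-0.0032 0.0059]; solving A·Δx = δb gives ‖Δx‖ = 0.0266
relative error = 0.0017
so the bound overstates the realised error by a factor of ≈ 19.0111 (computed from the unrounded values)


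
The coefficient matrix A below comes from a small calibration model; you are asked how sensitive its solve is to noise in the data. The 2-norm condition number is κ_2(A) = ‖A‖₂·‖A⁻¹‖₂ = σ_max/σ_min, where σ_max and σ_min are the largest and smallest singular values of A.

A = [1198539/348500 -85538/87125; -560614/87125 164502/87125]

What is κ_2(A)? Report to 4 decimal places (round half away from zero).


M = AᵀA = [22370604313/420250000 -815586723/52531250; -815586723/52531250 118953832/26265625]. tr(M)=7767637/134480, det(M)=130321/4202500
char-poly roots: 1444/25 and 361/672400
so κ_2 = √((1444/25) / (361/672400)) = 328.0000

328.0000


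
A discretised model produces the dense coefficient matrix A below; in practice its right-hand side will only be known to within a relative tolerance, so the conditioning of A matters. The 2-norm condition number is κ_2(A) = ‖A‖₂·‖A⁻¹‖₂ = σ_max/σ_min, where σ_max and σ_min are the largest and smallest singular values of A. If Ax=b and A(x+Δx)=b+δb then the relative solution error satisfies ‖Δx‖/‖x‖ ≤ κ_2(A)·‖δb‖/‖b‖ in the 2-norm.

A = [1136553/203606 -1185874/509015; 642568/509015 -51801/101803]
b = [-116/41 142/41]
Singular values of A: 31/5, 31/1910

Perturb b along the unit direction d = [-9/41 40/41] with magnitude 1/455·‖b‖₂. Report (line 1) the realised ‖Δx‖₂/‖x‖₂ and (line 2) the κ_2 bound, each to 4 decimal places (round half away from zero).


0.0025
0.8396

largest singular value 31/5, smallest 31/1910
κ_2(A) = (31/5) / (31/1910) = 382.0000
κ_2(A)·‖δb‖/‖b‖ = 0.8396
solve Ax = b  →  x = [94.4913 227.6179]
‖b‖ = 4.4721, ‖x‖ = 246.4518
with δb = [-0.0022 0.0096], A·Δx = δb → ‖Δx‖ = 0.6056
relative error = 0.0025
tightness: 0.0025 against a bound of 0.8396 (unrounded ratio ≈ 0.0029)


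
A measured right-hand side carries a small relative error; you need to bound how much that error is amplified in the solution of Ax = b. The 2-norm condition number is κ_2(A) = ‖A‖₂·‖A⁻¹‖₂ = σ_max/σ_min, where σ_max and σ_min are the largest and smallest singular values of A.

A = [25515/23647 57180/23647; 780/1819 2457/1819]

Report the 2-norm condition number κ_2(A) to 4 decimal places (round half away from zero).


21.4000

M = AᵀA = [2608425/1934881 6168960/1934881; 6168960/1934881 14843529/1934881]. tr(M)=103266/11449, det(M)=2025/11449
eigenvalues of AᵀA: λ = (tr ± √(tr²−4·det))/2 = 9, 225/11449
κ = σ_max/σ_min = 3/(15/107) = 21.4000


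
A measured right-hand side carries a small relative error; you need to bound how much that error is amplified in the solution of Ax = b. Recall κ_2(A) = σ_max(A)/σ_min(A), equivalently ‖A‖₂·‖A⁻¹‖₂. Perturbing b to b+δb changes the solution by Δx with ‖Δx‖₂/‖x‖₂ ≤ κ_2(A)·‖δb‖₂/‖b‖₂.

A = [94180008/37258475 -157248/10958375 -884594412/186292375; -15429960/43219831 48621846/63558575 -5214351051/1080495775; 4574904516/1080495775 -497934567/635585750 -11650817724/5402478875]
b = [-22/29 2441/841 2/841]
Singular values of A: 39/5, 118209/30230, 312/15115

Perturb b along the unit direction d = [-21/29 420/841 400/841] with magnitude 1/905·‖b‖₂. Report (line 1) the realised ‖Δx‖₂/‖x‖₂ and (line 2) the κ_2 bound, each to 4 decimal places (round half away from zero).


0.0017
0.4175

σ_max = 39/5, σ_min = 312/15115
κ = σ_max/σ_min = (39/5)/(312/15115) = 377.8750
κ_2(A)·‖δb‖/‖b‖ = 0.4175
solve Ax = b  →  x = [23.5649 93.1586 12.4226]
‖b‖₂ = 3.0000 and ‖x‖₂ = 96.8925
with δb = [-0.0024 0.0017 0.0016], A·Δx = δb → ‖Δx‖ = 0.1606
dividing the unrounded norms, ‖Δx‖/‖x‖ = 0.0017
tightness: 0.0017 against a bound of 0.4175 (unrounded ratio ≈ 0.0040)


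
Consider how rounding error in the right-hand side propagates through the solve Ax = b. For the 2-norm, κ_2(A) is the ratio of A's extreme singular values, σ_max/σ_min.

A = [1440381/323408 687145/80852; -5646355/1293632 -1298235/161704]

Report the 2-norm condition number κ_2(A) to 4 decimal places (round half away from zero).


M = AᵀA = [77379885361/1989873664 18131153985/248734208; 18131153985/248734208 4249806325/31091776]. tr(M)=1208884049/6885376, det(M)=197262025/110166016
λ_max, λ_min = (1208884049/6885376 ± √1461061088123472801/47408402661376)/2 = 2809/16, 70225/6885376
σ_max=√(2809/16)=(53/4), σ_min=√(70225/6885376)=(265/2624) → κ = 131.2000

131.2000


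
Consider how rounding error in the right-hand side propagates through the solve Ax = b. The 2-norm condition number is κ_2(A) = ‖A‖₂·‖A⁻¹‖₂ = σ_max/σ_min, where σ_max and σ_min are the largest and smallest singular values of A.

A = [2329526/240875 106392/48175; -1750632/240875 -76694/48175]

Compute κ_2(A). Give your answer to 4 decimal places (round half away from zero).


M = AᵀA = [339656151364/2320830625 15284236032/464166125; 15284236032/464166125 688049092/92833225]. tr(M)=212288744/1380625, det(M)=14776336/34515625
solving λ² − 212288744/1380625·λ + 14776336/34515625 = 0 gives λ = 3844/25, 3844/1380625
σ_max=√(3844/25)=(62/5), σ_min=√(3844/1380625)=(62/1175) → κ = 235.0000

235.0000


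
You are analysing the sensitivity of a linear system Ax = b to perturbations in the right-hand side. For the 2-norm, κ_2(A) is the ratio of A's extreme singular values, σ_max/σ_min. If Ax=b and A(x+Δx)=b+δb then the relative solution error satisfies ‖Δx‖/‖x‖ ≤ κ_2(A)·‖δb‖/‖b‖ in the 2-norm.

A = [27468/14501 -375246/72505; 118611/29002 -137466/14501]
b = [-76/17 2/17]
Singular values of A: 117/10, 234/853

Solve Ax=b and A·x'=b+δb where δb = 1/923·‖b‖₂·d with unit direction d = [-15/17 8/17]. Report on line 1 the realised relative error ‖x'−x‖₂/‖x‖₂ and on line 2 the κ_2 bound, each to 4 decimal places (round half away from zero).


from the listed singular values, σ₁ = 117/10, σ_n = 234/853
κ_2(A) = (117/10) / (234/853) = 42.6500
perturbation bound = 42.6500·1/923 = 0.0462
solve Ax = b  →  x = [13.3938 5.7659]
‖b‖₂ = 4.4721 and ‖x‖₂ = 14.5822
with δb = [-0.0043 0.0023], A·Δx = δb → ‖Δx‖ = 0.0177
dividing the unrounded norms, ‖Δx‖/‖x‖ = 0.0012
so the bound overstates the realised error by a factor of ≈ 38.1499 (computed from the unrounded values)

0.0012
0.0462


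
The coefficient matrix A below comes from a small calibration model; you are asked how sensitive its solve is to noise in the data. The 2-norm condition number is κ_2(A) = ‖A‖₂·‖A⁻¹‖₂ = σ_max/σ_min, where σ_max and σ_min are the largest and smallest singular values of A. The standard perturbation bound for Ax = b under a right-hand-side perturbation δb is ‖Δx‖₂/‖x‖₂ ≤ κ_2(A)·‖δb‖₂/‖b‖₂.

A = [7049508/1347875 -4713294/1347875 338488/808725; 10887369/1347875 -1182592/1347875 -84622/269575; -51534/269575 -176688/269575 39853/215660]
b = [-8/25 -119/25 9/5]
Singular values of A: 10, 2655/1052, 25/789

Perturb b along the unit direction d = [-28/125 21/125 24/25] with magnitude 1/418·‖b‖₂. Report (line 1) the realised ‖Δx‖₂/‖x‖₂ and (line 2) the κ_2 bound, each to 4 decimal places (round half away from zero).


from the listed singular values, σ₁ = 10, σ_n = 25/789
κ_2(A) = 10 / (25/789) = 315.6000
bound on ‖Δx‖/‖x‖: κ·ε = 315.6000·1/418 = 0.7550
solve Ax = b  →  x = [1.2311 5.6494 31.0512]
‖b‖₂ = 5.0990 and ‖x‖₂ = 31.5849
δb = ε·‖b‖·d = [-0.0027 0.0020 0.0117]; solving A·Δx = δb gives ‖Δx‖ = 0.3850
relative error = 0.0122
tightness: 0.0122 against a bound of 0.7550 (unrounded ratio ≈ 0.0161)

0.0122
0.7550


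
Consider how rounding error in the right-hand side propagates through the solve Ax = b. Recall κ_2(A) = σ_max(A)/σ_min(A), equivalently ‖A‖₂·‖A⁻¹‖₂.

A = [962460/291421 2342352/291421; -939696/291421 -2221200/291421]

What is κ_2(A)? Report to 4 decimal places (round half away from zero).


M = AᵀA = [2151436176/100982401 5162512320/100982401; 5162512320/100982401 12390418944/100982401]. tr(M)=86046480/597529, det(M)=331776/597529
eigenvalues of AᵀA: λ = (tr ± √(tr²−4·det))/2 = 144, 2304/597529
κ_2(A) = √(λ_max/λ_min) = √(144 / (2304/597529)) = 193.2500

193.2500


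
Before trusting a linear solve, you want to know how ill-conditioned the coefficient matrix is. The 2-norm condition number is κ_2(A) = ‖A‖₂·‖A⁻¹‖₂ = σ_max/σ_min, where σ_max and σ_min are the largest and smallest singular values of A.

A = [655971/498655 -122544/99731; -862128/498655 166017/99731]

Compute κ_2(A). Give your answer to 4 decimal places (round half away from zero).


137.5600

M = AᵀA = [46942505649/9946272361 -44702642880/9946272361; -44702642880/9946272361 42578676225/9946272361]. tr(M)=106446114/11826721, det(M)=50625/11826721
λ_max, λ_min = (106446114/11826721 ± √11328380274698496/139871329611841)/2 = 9, 5625/11826721
σ_max=√9=3, σ_min=√(5625/11826721)=(75/3439) → κ = 137.5600


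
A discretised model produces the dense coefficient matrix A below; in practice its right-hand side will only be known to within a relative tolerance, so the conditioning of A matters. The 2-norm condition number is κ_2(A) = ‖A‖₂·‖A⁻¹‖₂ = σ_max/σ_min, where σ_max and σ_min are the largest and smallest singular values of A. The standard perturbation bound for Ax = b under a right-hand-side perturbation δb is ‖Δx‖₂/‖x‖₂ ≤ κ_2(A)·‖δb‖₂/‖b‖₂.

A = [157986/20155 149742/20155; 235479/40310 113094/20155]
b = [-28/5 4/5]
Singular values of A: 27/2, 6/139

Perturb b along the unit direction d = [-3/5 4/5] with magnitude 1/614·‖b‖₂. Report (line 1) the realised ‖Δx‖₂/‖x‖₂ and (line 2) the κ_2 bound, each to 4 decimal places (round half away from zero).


0.0023
0.5094

largest singular value 27/2, smallest 6/139
condition number: (27/2) ÷ (6/139) = 312.7500
bound on ‖Δx‖/‖x‖: κ·ε = 312.7500·1/614 = 0.5094
solve Ax = b  →  x = [-64.1226 66.8991]
‖b‖₂ = 5.6569 and ‖x‖₂ = 92.6671
δb = ε·‖b‖·d = [-0.0055 0.0074]; solving A·Δx = δb gives ‖Δx‖ = 0.2134
realised ‖Δx‖/‖x‖ = 0.0023
tightness: 0.0023 against a bound of 0.5094 (unrounded ratio ≈ 0.0045)


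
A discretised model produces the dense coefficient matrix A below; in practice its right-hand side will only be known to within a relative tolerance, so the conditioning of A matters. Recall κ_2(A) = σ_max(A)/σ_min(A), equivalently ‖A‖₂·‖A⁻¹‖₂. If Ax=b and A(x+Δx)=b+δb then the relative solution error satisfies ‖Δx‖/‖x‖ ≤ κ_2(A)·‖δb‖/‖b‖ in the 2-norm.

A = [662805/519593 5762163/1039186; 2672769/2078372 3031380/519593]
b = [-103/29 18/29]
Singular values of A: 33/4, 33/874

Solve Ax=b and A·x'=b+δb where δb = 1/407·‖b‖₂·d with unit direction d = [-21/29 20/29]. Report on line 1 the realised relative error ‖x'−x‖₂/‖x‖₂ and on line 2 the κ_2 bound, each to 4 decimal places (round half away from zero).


from the listed singular values, σ₁ = 33/4, σ_n = 33/874
condition number: (33/4) ÷ (33/874) = 218.5000
bound on ‖Δx‖/‖x‖: κ·ε = 218.5000·1/407 = 0.5369
solve Ax = b  →  x = [-77.5698 17.2047]
‖b‖ = 3.6056, ‖x‖ = 79.4549
re-solving with b+δb shifts x by Δx of norm 0.2346
relative error = 0.0030
so the bound overstates the realised error by a factor of ≈ 181.8038 (computed from the unrounded values)

0.0030
0.5369


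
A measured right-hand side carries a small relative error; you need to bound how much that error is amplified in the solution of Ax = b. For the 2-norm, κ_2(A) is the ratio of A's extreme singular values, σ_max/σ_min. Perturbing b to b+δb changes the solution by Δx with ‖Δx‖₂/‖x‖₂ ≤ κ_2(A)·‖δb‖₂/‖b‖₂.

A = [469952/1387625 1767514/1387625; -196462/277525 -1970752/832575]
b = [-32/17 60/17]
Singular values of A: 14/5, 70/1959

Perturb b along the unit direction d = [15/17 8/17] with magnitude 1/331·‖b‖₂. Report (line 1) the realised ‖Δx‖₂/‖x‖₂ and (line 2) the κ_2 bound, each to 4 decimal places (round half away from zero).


0.2367
0.2367

σ_max = 14/5, σ_min = 70/1959
κ = σ_max/σ_min = (14/5)/(70/1959) = 78.3600
κ_2(A)·‖δb‖/‖b‖ = 0.2367
solve Ax = b  →  x = [-0.4000 -1.3714]
2-norm of b is 4.0000; of x, 1.4286
δb = ε·‖b‖·d = [0.0107 0.0057]; solving A·Δx = δb gives ‖Δx‖ = 0.3382
dividing the unrounded norms, ‖Δx‖/‖x‖ = 0.2367
realised/bound = 1 exactly: the bound is attained for this b and d


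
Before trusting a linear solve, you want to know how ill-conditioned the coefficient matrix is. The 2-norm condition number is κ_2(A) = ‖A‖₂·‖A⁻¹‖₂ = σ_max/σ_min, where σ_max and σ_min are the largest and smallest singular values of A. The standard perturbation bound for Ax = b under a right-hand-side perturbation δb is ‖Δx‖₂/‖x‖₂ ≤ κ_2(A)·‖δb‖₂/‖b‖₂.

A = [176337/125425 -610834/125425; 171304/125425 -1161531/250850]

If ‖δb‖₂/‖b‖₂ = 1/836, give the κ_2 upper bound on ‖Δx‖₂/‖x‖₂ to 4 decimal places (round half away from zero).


M = AᵀA = [14373317/3741125 -49274694/3741125; -49274694/3741125 675773357/14964500]. tr(M)=5866133/119716, det(M)=2401/119716
eigenvalues of AᵀA: λ = (tr ± √(tr²−4·det))/2 = 49, 49/119716
so κ_2 = √(49 / (49/119716)) = 346.0000
worst-case relative error ≤ 346.0000 × 1/836 = 0.4139

0.4139


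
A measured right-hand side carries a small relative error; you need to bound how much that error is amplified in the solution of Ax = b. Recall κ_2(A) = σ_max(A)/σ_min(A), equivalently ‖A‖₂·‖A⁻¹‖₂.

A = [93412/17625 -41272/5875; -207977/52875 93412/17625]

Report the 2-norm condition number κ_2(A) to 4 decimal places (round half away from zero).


AᵀA = [4871465929/111830625 -2165009924/37276875; -2165009924/37276875 962248144/12425625]; tr = 541267969/4473225, det = 937024/4473225
solving λ² − 541267969/4473225·λ + 937024/4473225 = 0 gives λ = 121, 7744/4473225
so κ_2 = √(121 / (7744/4473225)) = 264.3750

264.3750


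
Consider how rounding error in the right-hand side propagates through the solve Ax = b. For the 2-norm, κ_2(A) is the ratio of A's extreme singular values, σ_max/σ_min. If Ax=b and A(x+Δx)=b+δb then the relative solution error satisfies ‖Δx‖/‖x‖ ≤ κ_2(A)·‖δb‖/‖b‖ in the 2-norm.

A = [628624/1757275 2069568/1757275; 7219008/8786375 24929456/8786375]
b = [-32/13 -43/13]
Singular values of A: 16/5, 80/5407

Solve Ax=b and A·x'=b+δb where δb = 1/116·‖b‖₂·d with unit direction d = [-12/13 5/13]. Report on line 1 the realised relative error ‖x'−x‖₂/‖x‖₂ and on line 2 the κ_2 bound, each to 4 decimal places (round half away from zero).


from the listed singular values, σ₁ = 16/5, σ_n = 80/5407
κ = σ_max/σ_min = (16/5)/(80/5407) = 216.2800
worst-case relative error ≤ 216.2800 × 1/116 = 1.8645
solve Ax = b  →  x = [-65.2340 17.7245]
2-norm of b is 4.1231; of x, 67.5991
Δx = A⁻¹·δb where δb = 1/116·4.1231·d; ‖Δx‖ = 2.4023
dividing the unrounded norms, ‖Δx‖/‖x‖ = 0.0355
so the bound overstates the realised error by a factor of ≈ 52.4646 (computed from the unrounded values)

0.0355
1.8645


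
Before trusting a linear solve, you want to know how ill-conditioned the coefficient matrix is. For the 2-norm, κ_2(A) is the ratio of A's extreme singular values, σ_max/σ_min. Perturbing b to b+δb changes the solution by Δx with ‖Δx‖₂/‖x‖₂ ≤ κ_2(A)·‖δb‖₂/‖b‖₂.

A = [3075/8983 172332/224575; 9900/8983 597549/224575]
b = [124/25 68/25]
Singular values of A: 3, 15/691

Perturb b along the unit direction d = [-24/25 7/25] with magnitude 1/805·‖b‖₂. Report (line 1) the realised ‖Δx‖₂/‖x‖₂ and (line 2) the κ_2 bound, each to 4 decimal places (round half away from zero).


0.0018
0.1717

largest singular value 3, smallest 15/691
condition number: 3 ÷ (15/691) = 138.2000
κ_2(A)·‖δb‖/‖b‖ = 0.1717
solve Ax = b  →  x = [170.6051 -69.6410]
2-norm of b is 5.6569; of x, 184.2715
re-solving with b+δb shifts x by Δx of norm 0.3237
relative error = 0.0018
realised/bound (from unrounded values) ≈ 0.0102


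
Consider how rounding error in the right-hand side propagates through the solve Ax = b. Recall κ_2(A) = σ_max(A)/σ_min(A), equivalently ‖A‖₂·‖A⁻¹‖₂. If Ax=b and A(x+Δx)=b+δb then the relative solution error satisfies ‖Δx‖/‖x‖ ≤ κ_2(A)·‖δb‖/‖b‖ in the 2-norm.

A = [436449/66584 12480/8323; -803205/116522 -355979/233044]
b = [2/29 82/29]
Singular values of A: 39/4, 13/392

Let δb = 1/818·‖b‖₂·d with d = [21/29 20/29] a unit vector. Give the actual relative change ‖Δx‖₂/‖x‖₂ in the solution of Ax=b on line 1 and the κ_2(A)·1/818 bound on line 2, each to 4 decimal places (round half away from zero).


from the listed singular values, σ₁ = 39/4, σ_n = 13/392
κ_2(A) = (39/4) / (13/392) = 294.0000
κ_2(A)·‖δb‖/‖b‖ = 0.3594
solve Ax = b  →  x = [-13.4384 58.7917]
‖b‖₂ = 2.8284 and ‖x‖₂ = 60.3080
with δb = [0.0025 0.0024], A·Δx = δb → ‖Δx‖ = 0.1043
relative error = 0.0017
tightness: 0.0017 against a bound of 0.3594 (unrounded ratio ≈ 0.0048)

0.0017
0.3594
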